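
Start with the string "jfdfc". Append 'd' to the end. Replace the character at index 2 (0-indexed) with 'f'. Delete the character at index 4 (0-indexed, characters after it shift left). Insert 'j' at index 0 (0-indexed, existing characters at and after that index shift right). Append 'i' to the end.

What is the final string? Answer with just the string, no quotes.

Applying each edit step by step:
Start: "jfdfc"
Op 1 (append 'd'): "jfdfc" -> "jfdfcd"
Op 2 (replace idx 2: 'd' -> 'f'): "jfdfcd" -> "jfffcd"
Op 3 (delete idx 4 = 'c'): "jfffcd" -> "jfffd"
Op 4 (insert 'j' at idx 0): "jfffd" -> "jjfffd"
Op 5 (append 'i'): "jjfffd" -> "jjfffdi"

Answer: jjfffdi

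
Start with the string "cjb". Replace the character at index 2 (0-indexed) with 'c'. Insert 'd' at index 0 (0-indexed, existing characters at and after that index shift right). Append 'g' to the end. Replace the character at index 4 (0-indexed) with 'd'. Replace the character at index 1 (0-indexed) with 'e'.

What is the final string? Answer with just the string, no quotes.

Applying each edit step by step:
Start: "cjb"
Op 1 (replace idx 2: 'b' -> 'c'): "cjb" -> "cjc"
Op 2 (insert 'd' at idx 0): "cjc" -> "dcjc"
Op 3 (append 'g'): "dcjc" -> "dcjcg"
Op 4 (replace idx 4: 'g' -> 'd'): "dcjcg" -> "dcjcd"
Op 5 (replace idx 1: 'c' -> 'e'): "dcjcd" -> "dejcd"

Answer: dejcd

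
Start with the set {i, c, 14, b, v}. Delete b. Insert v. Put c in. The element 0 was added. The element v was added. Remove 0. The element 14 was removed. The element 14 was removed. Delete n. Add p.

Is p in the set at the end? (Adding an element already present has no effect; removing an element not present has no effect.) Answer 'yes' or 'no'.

Tracking the set through each operation:
Start: {14, b, c, i, v}
Event 1 (remove b): removed. Set: {14, c, i, v}
Event 2 (add v): already present, no change. Set: {14, c, i, v}
Event 3 (add c): already present, no change. Set: {14, c, i, v}
Event 4 (add 0): added. Set: {0, 14, c, i, v}
Event 5 (add v): already present, no change. Set: {0, 14, c, i, v}
Event 6 (remove 0): removed. Set: {14, c, i, v}
Event 7 (remove 14): removed. Set: {c, i, v}
Event 8 (remove 14): not present, no change. Set: {c, i, v}
Event 9 (remove n): not present, no change. Set: {c, i, v}
Event 10 (add p): added. Set: {c, i, p, v}

Final set: {c, i, p, v} (size 4)
p is in the final set.

Answer: yes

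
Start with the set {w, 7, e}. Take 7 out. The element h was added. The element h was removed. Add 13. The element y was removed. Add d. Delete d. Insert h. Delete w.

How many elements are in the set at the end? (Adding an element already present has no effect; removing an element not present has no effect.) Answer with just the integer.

Tracking the set through each operation:
Start: {7, e, w}
Event 1 (remove 7): removed. Set: {e, w}
Event 2 (add h): added. Set: {e, h, w}
Event 3 (remove h): removed. Set: {e, w}
Event 4 (add 13): added. Set: {13, e, w}
Event 5 (remove y): not present, no change. Set: {13, e, w}
Event 6 (add d): added. Set: {13, d, e, w}
Event 7 (remove d): removed. Set: {13, e, w}
Event 8 (add h): added. Set: {13, e, h, w}
Event 9 (remove w): removed. Set: {13, e, h}

Final set: {13, e, h} (size 3)

Answer: 3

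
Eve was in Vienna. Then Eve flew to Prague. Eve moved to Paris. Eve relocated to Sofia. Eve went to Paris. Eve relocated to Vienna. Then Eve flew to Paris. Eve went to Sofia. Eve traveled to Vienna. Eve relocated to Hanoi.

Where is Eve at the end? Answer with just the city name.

Tracking Eve's location:
Start: Eve is in Vienna.
After move 1: Vienna -> Prague. Eve is in Prague.
After move 2: Prague -> Paris. Eve is in Paris.
After move 3: Paris -> Sofia. Eve is in Sofia.
After move 4: Sofia -> Paris. Eve is in Paris.
After move 5: Paris -> Vienna. Eve is in Vienna.
After move 6: Vienna -> Paris. Eve is in Paris.
After move 7: Paris -> Sofia. Eve is in Sofia.
After move 8: Sofia -> Vienna. Eve is in Vienna.
After move 9: Vienna -> Hanoi. Eve is in Hanoi.

Answer: Hanoi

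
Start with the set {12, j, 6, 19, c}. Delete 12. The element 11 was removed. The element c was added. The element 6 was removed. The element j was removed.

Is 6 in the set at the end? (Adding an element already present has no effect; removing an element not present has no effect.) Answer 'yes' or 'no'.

Tracking the set through each operation:
Start: {12, 19, 6, c, j}
Event 1 (remove 12): removed. Set: {19, 6, c, j}
Event 2 (remove 11): not present, no change. Set: {19, 6, c, j}
Event 3 (add c): already present, no change. Set: {19, 6, c, j}
Event 4 (remove 6): removed. Set: {19, c, j}
Event 5 (remove j): removed. Set: {19, c}

Final set: {19, c} (size 2)
6 is NOT in the final set.

Answer: no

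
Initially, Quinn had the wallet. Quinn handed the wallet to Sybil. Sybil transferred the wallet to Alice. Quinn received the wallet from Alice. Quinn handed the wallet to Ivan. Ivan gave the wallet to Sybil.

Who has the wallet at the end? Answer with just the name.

Tracking the wallet through each event:
Start: Quinn has the wallet.
After event 1: Sybil has the wallet.
After event 2: Alice has the wallet.
After event 3: Quinn has the wallet.
After event 4: Ivan has the wallet.
After event 5: Sybil has the wallet.

Answer: Sybil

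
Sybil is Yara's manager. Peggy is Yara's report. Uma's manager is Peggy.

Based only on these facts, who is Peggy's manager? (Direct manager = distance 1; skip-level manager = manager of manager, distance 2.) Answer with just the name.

Answer: Yara

Derivation:
Reconstructing the manager chain from the given facts:
  Sybil -> Yara -> Peggy -> Uma
(each arrow means 'manager of the next')
Positions in the chain (0 = top):
  position of Sybil: 0
  position of Yara: 1
  position of Peggy: 2
  position of Uma: 3

Peggy is at position 2; the manager is 1 step up the chain, i.e. position 1: Yara.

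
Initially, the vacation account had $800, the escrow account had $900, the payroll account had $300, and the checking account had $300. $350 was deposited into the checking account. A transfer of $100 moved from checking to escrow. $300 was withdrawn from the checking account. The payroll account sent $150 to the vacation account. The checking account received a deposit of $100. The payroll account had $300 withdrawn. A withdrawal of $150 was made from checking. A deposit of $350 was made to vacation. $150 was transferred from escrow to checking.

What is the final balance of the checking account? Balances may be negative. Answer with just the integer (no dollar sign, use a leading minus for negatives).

Tracking account balances step by step:
Start: vacation=800, escrow=900, payroll=300, checking=300
Event 1 (deposit 350 to checking): checking: 300 + 350 = 650. Balances: vacation=800, escrow=900, payroll=300, checking=650
Event 2 (transfer 100 checking -> escrow): checking: 650 - 100 = 550, escrow: 900 + 100 = 1000. Balances: vacation=800, escrow=1000, payroll=300, checking=550
Event 3 (withdraw 300 from checking): checking: 550 - 300 = 250. Balances: vacation=800, escrow=1000, payroll=300, checking=250
Event 4 (transfer 150 payroll -> vacation): payroll: 300 - 150 = 150, vacation: 800 + 150 = 950. Balances: vacation=950, escrow=1000, payroll=150, checking=250
Event 5 (deposit 100 to checking): checking: 250 + 100 = 350. Balances: vacation=950, escrow=1000, payroll=150, checking=350
Event 6 (withdraw 300 from payroll): payroll: 150 - 300 = -150. Balances: vacation=950, escrow=1000, payroll=-150, checking=350
Event 7 (withdraw 150 from checking): checking: 350 - 150 = 200. Balances: vacation=950, escrow=1000, payroll=-150, checking=200
Event 8 (deposit 350 to vacation): vacation: 950 + 350 = 1300. Balances: vacation=1300, escrow=1000, payroll=-150, checking=200
Event 9 (transfer 150 escrow -> checking): escrow: 1000 - 150 = 850, checking: 200 + 150 = 350. Balances: vacation=1300, escrow=850, payroll=-150, checking=350

Final balance of checking: 350

Answer: 350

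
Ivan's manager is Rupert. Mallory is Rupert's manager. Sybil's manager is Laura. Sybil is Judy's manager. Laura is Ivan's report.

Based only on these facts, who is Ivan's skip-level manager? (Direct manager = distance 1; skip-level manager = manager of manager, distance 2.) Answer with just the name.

Answer: Mallory

Derivation:
Reconstructing the manager chain from the given facts:
  Mallory -> Rupert -> Ivan -> Laura -> Sybil -> Judy
(each arrow means 'manager of the next')
Positions in the chain (0 = top):
  position of Mallory: 0
  position of Rupert: 1
  position of Ivan: 2
  position of Laura: 3
  position of Sybil: 4
  position of Judy: 5

Ivan is at position 2; the skip-level manager is 2 steps up the chain, i.e. position 0: Mallory.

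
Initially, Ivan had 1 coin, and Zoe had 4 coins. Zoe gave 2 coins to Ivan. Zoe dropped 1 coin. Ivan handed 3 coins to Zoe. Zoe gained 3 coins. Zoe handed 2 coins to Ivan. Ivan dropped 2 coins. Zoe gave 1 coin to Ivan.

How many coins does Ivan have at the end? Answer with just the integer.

Answer: 1

Derivation:
Tracking counts step by step:
Start: Ivan=1, Zoe=4
Event 1 (Zoe -> Ivan, 2): Zoe: 4 -> 2, Ivan: 1 -> 3. State: Ivan=3, Zoe=2
Event 2 (Zoe -1): Zoe: 2 -> 1. State: Ivan=3, Zoe=1
Event 3 (Ivan -> Zoe, 3): Ivan: 3 -> 0, Zoe: 1 -> 4. State: Ivan=0, Zoe=4
Event 4 (Zoe +3): Zoe: 4 -> 7. State: Ivan=0, Zoe=7
Event 5 (Zoe -> Ivan, 2): Zoe: 7 -> 5, Ivan: 0 -> 2. State: Ivan=2, Zoe=5
Event 6 (Ivan -2): Ivan: 2 -> 0. State: Ivan=0, Zoe=5
Event 7 (Zoe -> Ivan, 1): Zoe: 5 -> 4, Ivan: 0 -> 1. State: Ivan=1, Zoe=4

Ivan's final count: 1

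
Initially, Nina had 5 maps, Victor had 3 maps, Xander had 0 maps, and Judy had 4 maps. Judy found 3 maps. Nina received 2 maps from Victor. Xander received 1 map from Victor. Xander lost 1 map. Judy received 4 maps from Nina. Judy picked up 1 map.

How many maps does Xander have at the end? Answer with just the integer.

Answer: 0

Derivation:
Tracking counts step by step:
Start: Nina=5, Victor=3, Xander=0, Judy=4
Event 1 (Judy +3): Judy: 4 -> 7. State: Nina=5, Victor=3, Xander=0, Judy=7
Event 2 (Victor -> Nina, 2): Victor: 3 -> 1, Nina: 5 -> 7. State: Nina=7, Victor=1, Xander=0, Judy=7
Event 3 (Victor -> Xander, 1): Victor: 1 -> 0, Xander: 0 -> 1. State: Nina=7, Victor=0, Xander=1, Judy=7
Event 4 (Xander -1): Xander: 1 -> 0. State: Nina=7, Victor=0, Xander=0, Judy=7
Event 5 (Nina -> Judy, 4): Nina: 7 -> 3, Judy: 7 -> 11. State: Nina=3, Victor=0, Xander=0, Judy=11
Event 6 (Judy +1): Judy: 11 -> 12. State: Nina=3, Victor=0, Xander=0, Judy=12

Xander's final count: 0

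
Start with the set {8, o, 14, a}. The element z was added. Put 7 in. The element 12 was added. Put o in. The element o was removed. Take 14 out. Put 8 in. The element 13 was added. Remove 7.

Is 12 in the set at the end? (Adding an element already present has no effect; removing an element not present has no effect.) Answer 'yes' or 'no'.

Tracking the set through each operation:
Start: {14, 8, a, o}
Event 1 (add z): added. Set: {14, 8, a, o, z}
Event 2 (add 7): added. Set: {14, 7, 8, a, o, z}
Event 3 (add 12): added. Set: {12, 14, 7, 8, a, o, z}
Event 4 (add o): already present, no change. Set: {12, 14, 7, 8, a, o, z}
Event 5 (remove o): removed. Set: {12, 14, 7, 8, a, z}
Event 6 (remove 14): removed. Set: {12, 7, 8, a, z}
Event 7 (add 8): already present, no change. Set: {12, 7, 8, a, z}
Event 8 (add 13): added. Set: {12, 13, 7, 8, a, z}
Event 9 (remove 7): removed. Set: {12, 13, 8, a, z}

Final set: {12, 13, 8, a, z} (size 5)
12 is in the final set.

Answer: yes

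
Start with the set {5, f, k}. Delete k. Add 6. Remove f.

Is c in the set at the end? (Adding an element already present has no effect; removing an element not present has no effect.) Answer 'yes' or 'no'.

Answer: no

Derivation:
Tracking the set through each operation:
Start: {5, f, k}
Event 1 (remove k): removed. Set: {5, f}
Event 2 (add 6): added. Set: {5, 6, f}
Event 3 (remove f): removed. Set: {5, 6}

Final set: {5, 6} (size 2)
c is NOT in the final set.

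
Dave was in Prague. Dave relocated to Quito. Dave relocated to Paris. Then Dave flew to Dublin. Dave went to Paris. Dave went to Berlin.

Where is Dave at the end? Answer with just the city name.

Tracking Dave's location:
Start: Dave is in Prague.
After move 1: Prague -> Quito. Dave is in Quito.
After move 2: Quito -> Paris. Dave is in Paris.
After move 3: Paris -> Dublin. Dave is in Dublin.
After move 4: Dublin -> Paris. Dave is in Paris.
After move 5: Paris -> Berlin. Dave is in Berlin.

Answer: Berlin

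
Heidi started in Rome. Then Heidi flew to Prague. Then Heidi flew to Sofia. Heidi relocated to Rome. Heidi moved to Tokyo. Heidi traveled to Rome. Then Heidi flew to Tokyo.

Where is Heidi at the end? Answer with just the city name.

Tracking Heidi's location:
Start: Heidi is in Rome.
After move 1: Rome -> Prague. Heidi is in Prague.
After move 2: Prague -> Sofia. Heidi is in Sofia.
After move 3: Sofia -> Rome. Heidi is in Rome.
After move 4: Rome -> Tokyo. Heidi is in Tokyo.
After move 5: Tokyo -> Rome. Heidi is in Rome.
After move 6: Rome -> Tokyo. Heidi is in Tokyo.

Answer: Tokyo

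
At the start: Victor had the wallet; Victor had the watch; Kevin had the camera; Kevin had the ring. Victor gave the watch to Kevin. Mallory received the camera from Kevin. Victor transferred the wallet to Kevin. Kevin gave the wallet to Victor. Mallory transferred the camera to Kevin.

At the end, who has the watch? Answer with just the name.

Tracking all object holders:
Start: wallet:Victor, watch:Victor, camera:Kevin, ring:Kevin
Event 1 (give watch: Victor -> Kevin). State: wallet:Victor, watch:Kevin, camera:Kevin, ring:Kevin
Event 2 (give camera: Kevin -> Mallory). State: wallet:Victor, watch:Kevin, camera:Mallory, ring:Kevin
Event 3 (give wallet: Victor -> Kevin). State: wallet:Kevin, watch:Kevin, camera:Mallory, ring:Kevin
Event 4 (give wallet: Kevin -> Victor). State: wallet:Victor, watch:Kevin, camera:Mallory, ring:Kevin
Event 5 (give camera: Mallory -> Kevin). State: wallet:Victor, watch:Kevin, camera:Kevin, ring:Kevin

Final state: wallet:Victor, watch:Kevin, camera:Kevin, ring:Kevin
The watch is held by Kevin.

Answer: Kevin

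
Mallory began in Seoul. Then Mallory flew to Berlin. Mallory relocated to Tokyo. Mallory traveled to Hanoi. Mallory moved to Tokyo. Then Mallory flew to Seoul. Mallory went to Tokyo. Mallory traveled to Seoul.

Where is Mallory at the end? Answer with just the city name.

Answer: Seoul

Derivation:
Tracking Mallory's location:
Start: Mallory is in Seoul.
After move 1: Seoul -> Berlin. Mallory is in Berlin.
After move 2: Berlin -> Tokyo. Mallory is in Tokyo.
After move 3: Tokyo -> Hanoi. Mallory is in Hanoi.
After move 4: Hanoi -> Tokyo. Mallory is in Tokyo.
After move 5: Tokyo -> Seoul. Mallory is in Seoul.
After move 6: Seoul -> Tokyo. Mallory is in Tokyo.
After move 7: Tokyo -> Seoul. Mallory is in Seoul.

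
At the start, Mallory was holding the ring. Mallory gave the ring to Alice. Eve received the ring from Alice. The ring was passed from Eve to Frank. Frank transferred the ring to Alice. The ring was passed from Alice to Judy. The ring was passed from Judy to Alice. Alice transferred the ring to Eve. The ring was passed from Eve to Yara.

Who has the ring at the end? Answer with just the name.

Answer: Yara

Derivation:
Tracking the ring through each event:
Start: Mallory has the ring.
After event 1: Alice has the ring.
After event 2: Eve has the ring.
After event 3: Frank has the ring.
After event 4: Alice has the ring.
After event 5: Judy has the ring.
After event 6: Alice has the ring.
After event 7: Eve has the ring.
After event 8: Yara has the ring.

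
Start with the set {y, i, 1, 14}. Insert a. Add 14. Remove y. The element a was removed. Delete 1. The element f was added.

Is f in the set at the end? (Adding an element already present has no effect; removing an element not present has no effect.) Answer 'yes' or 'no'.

Tracking the set through each operation:
Start: {1, 14, i, y}
Event 1 (add a): added. Set: {1, 14, a, i, y}
Event 2 (add 14): already present, no change. Set: {1, 14, a, i, y}
Event 3 (remove y): removed. Set: {1, 14, a, i}
Event 4 (remove a): removed. Set: {1, 14, i}
Event 5 (remove 1): removed. Set: {14, i}
Event 6 (add f): added. Set: {14, f, i}

Final set: {14, f, i} (size 3)
f is in the final set.

Answer: yes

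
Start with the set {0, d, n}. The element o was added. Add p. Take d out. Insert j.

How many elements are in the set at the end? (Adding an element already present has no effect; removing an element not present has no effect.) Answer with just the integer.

Tracking the set through each operation:
Start: {0, d, n}
Event 1 (add o): added. Set: {0, d, n, o}
Event 2 (add p): added. Set: {0, d, n, o, p}
Event 3 (remove d): removed. Set: {0, n, o, p}
Event 4 (add j): added. Set: {0, j, n, o, p}

Final set: {0, j, n, o, p} (size 5)

Answer: 5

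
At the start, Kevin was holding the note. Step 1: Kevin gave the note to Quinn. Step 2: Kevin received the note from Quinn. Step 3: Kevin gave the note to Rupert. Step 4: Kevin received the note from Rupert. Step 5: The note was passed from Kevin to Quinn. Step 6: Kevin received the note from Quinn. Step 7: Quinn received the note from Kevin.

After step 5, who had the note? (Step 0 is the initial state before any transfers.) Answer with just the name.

Tracking the note holder through step 5:
After step 0 (start): Kevin
After step 1: Quinn
After step 2: Kevin
After step 3: Rupert
After step 4: Kevin
After step 5: Quinn

At step 5, the holder is Quinn.

Answer: Quinn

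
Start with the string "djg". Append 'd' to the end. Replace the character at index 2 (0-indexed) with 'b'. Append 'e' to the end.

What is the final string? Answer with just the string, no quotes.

Answer: djbde

Derivation:
Applying each edit step by step:
Start: "djg"
Op 1 (append 'd'): "djg" -> "djgd"
Op 2 (replace idx 2: 'g' -> 'b'): "djgd" -> "djbd"
Op 3 (append 'e'): "djbd" -> "djbde"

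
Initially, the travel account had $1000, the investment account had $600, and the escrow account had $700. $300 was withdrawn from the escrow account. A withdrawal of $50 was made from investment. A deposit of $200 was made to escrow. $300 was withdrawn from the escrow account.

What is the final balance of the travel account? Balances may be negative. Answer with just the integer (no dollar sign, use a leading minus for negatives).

Answer: 1000

Derivation:
Tracking account balances step by step:
Start: travel=1000, investment=600, escrow=700
Event 1 (withdraw 300 from escrow): escrow: 700 - 300 = 400. Balances: travel=1000, investment=600, escrow=400
Event 2 (withdraw 50 from investment): investment: 600 - 50 = 550. Balances: travel=1000, investment=550, escrow=400
Event 3 (deposit 200 to escrow): escrow: 400 + 200 = 600. Balances: travel=1000, investment=550, escrow=600
Event 4 (withdraw 300 from escrow): escrow: 600 - 300 = 300. Balances: travel=1000, investment=550, escrow=300

Final balance of travel: 1000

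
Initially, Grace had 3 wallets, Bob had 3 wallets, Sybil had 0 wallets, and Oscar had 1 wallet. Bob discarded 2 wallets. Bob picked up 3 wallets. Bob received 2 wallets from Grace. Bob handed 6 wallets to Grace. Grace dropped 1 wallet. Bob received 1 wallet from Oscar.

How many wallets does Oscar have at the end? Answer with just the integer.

Answer: 0

Derivation:
Tracking counts step by step:
Start: Grace=3, Bob=3, Sybil=0, Oscar=1
Event 1 (Bob -2): Bob: 3 -> 1. State: Grace=3, Bob=1, Sybil=0, Oscar=1
Event 2 (Bob +3): Bob: 1 -> 4. State: Grace=3, Bob=4, Sybil=0, Oscar=1
Event 3 (Grace -> Bob, 2): Grace: 3 -> 1, Bob: 4 -> 6. State: Grace=1, Bob=6, Sybil=0, Oscar=1
Event 4 (Bob -> Grace, 6): Bob: 6 -> 0, Grace: 1 -> 7. State: Grace=7, Bob=0, Sybil=0, Oscar=1
Event 5 (Grace -1): Grace: 7 -> 6. State: Grace=6, Bob=0, Sybil=0, Oscar=1
Event 6 (Oscar -> Bob, 1): Oscar: 1 -> 0, Bob: 0 -> 1. State: Grace=6, Bob=1, Sybil=0, Oscar=0

Oscar's final count: 0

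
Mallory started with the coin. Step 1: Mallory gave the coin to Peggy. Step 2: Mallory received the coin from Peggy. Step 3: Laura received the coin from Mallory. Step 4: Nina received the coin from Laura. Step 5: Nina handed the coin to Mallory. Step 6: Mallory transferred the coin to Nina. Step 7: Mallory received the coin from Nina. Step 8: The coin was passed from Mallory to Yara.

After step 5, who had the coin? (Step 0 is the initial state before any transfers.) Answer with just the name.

Answer: Mallory

Derivation:
Tracking the coin holder through step 5:
After step 0 (start): Mallory
After step 1: Peggy
After step 2: Mallory
After step 3: Laura
After step 4: Nina
After step 5: Mallory

At step 5, the holder is Mallory.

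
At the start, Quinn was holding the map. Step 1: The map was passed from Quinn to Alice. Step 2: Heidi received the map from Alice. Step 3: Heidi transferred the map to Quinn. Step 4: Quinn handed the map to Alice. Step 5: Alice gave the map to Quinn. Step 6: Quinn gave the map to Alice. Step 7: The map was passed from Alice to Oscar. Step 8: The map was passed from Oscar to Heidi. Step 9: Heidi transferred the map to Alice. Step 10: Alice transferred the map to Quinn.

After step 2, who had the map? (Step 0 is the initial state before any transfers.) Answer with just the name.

Tracking the map holder through step 2:
After step 0 (start): Quinn
After step 1: Alice
After step 2: Heidi

At step 2, the holder is Heidi.

Answer: Heidi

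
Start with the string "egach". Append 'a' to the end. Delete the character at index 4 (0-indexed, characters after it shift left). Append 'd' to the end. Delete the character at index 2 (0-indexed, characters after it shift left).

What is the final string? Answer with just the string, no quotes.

Applying each edit step by step:
Start: "egach"
Op 1 (append 'a'): "egach" -> "egacha"
Op 2 (delete idx 4 = 'h'): "egacha" -> "egaca"
Op 3 (append 'd'): "egaca" -> "egacad"
Op 4 (delete idx 2 = 'a'): "egacad" -> "egcad"

Answer: egcad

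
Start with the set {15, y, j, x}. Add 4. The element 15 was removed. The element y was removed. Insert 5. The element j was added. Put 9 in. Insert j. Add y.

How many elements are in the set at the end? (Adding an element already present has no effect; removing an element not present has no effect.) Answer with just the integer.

Tracking the set through each operation:
Start: {15, j, x, y}
Event 1 (add 4): added. Set: {15, 4, j, x, y}
Event 2 (remove 15): removed. Set: {4, j, x, y}
Event 3 (remove y): removed. Set: {4, j, x}
Event 4 (add 5): added. Set: {4, 5, j, x}
Event 5 (add j): already present, no change. Set: {4, 5, j, x}
Event 6 (add 9): added. Set: {4, 5, 9, j, x}
Event 7 (add j): already present, no change. Set: {4, 5, 9, j, x}
Event 8 (add y): added. Set: {4, 5, 9, j, x, y}

Final set: {4, 5, 9, j, x, y} (size 6)

Answer: 6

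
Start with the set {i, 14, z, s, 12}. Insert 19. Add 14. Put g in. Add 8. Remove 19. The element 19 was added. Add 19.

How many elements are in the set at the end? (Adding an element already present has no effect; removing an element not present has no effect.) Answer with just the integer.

Answer: 8

Derivation:
Tracking the set through each operation:
Start: {12, 14, i, s, z}
Event 1 (add 19): added. Set: {12, 14, 19, i, s, z}
Event 2 (add 14): already present, no change. Set: {12, 14, 19, i, s, z}
Event 3 (add g): added. Set: {12, 14, 19, g, i, s, z}
Event 4 (add 8): added. Set: {12, 14, 19, 8, g, i, s, z}
Event 5 (remove 19): removed. Set: {12, 14, 8, g, i, s, z}
Event 6 (add 19): added. Set: {12, 14, 19, 8, g, i, s, z}
Event 7 (add 19): already present, no change. Set: {12, 14, 19, 8, g, i, s, z}

Final set: {12, 14, 19, 8, g, i, s, z} (size 8)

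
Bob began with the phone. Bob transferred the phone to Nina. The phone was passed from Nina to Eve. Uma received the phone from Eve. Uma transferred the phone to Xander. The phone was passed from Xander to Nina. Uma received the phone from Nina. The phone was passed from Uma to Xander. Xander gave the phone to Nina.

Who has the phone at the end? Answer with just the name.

Tracking the phone through each event:
Start: Bob has the phone.
After event 1: Nina has the phone.
After event 2: Eve has the phone.
After event 3: Uma has the phone.
After event 4: Xander has the phone.
After event 5: Nina has the phone.
After event 6: Uma has the phone.
After event 7: Xander has the phone.
After event 8: Nina has the phone.

Answer: Nina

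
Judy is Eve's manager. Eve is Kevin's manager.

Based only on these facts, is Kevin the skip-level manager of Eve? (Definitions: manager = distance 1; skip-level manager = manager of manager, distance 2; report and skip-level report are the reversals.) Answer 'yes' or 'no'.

Answer: no

Derivation:
Reconstructing the manager chain from the given facts:
  Judy -> Eve -> Kevin
(each arrow means 'manager of the next')
Positions in the chain (0 = top):
  position of Judy: 0
  position of Eve: 1
  position of Kevin: 2

Kevin is at position 2, Eve is at position 1; signed distance (j - i) = -1.
'skip-level manager' requires j - i = 2. Actual distance is -1, so the relation does NOT hold.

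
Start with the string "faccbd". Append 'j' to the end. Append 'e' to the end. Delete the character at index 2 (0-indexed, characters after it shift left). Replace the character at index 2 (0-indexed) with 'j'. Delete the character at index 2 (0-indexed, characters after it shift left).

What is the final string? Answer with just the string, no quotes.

Applying each edit step by step:
Start: "faccbd"
Op 1 (append 'j'): "faccbd" -> "faccbdj"
Op 2 (append 'e'): "faccbdj" -> "faccbdje"
Op 3 (delete idx 2 = 'c'): "faccbdje" -> "facbdje"
Op 4 (replace idx 2: 'c' -> 'j'): "facbdje" -> "fajbdje"
Op 5 (delete idx 2 = 'j'): "fajbdje" -> "fabdje"

Answer: fabdje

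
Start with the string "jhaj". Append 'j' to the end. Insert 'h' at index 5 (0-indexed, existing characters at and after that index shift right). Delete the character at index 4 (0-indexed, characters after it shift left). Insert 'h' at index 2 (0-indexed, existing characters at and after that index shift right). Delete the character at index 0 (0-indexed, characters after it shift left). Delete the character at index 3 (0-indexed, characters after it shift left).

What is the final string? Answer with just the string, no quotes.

Answer: hhah

Derivation:
Applying each edit step by step:
Start: "jhaj"
Op 1 (append 'j'): "jhaj" -> "jhajj"
Op 2 (insert 'h' at idx 5): "jhajj" -> "jhajjh"
Op 3 (delete idx 4 = 'j'): "jhajjh" -> "jhajh"
Op 4 (insert 'h' at idx 2): "jhajh" -> "jhhajh"
Op 5 (delete idx 0 = 'j'): "jhhajh" -> "hhajh"
Op 6 (delete idx 3 = 'j'): "hhajh" -> "hhah"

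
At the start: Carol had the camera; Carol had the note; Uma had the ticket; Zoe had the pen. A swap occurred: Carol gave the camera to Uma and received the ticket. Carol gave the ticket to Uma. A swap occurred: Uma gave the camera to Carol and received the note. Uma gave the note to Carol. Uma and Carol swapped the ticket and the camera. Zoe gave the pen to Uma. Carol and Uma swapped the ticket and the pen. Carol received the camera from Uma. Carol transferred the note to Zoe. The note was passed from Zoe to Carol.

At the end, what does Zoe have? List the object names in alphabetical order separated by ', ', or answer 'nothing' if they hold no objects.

Answer: nothing

Derivation:
Tracking all object holders:
Start: camera:Carol, note:Carol, ticket:Uma, pen:Zoe
Event 1 (swap camera<->ticket: now camera:Uma, ticket:Carol). State: camera:Uma, note:Carol, ticket:Carol, pen:Zoe
Event 2 (give ticket: Carol -> Uma). State: camera:Uma, note:Carol, ticket:Uma, pen:Zoe
Event 3 (swap camera<->note: now camera:Carol, note:Uma). State: camera:Carol, note:Uma, ticket:Uma, pen:Zoe
Event 4 (give note: Uma -> Carol). State: camera:Carol, note:Carol, ticket:Uma, pen:Zoe
Event 5 (swap ticket<->camera: now ticket:Carol, camera:Uma). State: camera:Uma, note:Carol, ticket:Carol, pen:Zoe
Event 6 (give pen: Zoe -> Uma). State: camera:Uma, note:Carol, ticket:Carol, pen:Uma
Event 7 (swap ticket<->pen: now ticket:Uma, pen:Carol). State: camera:Uma, note:Carol, ticket:Uma, pen:Carol
Event 8 (give camera: Uma -> Carol). State: camera:Carol, note:Carol, ticket:Uma, pen:Carol
Event 9 (give note: Carol -> Zoe). State: camera:Carol, note:Zoe, ticket:Uma, pen:Carol
Event 10 (give note: Zoe -> Carol). State: camera:Carol, note:Carol, ticket:Uma, pen:Carol

Final state: camera:Carol, note:Carol, ticket:Uma, pen:Carol
Zoe holds: (nothing).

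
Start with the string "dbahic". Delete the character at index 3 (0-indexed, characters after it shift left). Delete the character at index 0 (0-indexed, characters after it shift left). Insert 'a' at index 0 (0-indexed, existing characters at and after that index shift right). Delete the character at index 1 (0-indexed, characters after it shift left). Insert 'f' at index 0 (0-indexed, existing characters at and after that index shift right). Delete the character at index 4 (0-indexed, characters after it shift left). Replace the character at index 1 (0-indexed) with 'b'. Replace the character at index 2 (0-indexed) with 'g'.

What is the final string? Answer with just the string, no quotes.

Answer: fbgi

Derivation:
Applying each edit step by step:
Start: "dbahic"
Op 1 (delete idx 3 = 'h'): "dbahic" -> "dbaic"
Op 2 (delete idx 0 = 'd'): "dbaic" -> "baic"
Op 3 (insert 'a' at idx 0): "baic" -> "abaic"
Op 4 (delete idx 1 = 'b'): "abaic" -> "aaic"
Op 5 (insert 'f' at idx 0): "aaic" -> "faaic"
Op 6 (delete idx 4 = 'c'): "faaic" -> "faai"
Op 7 (replace idx 1: 'a' -> 'b'): "faai" -> "fbai"
Op 8 (replace idx 2: 'a' -> 'g'): "fbai" -> "fbgi"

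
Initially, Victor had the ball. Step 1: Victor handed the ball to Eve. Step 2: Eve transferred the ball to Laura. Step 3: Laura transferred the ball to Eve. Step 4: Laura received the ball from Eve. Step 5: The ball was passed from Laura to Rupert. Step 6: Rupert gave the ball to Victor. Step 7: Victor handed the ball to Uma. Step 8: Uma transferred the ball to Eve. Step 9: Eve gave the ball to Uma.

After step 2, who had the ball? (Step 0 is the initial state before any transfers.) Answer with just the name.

Tracking the ball holder through step 2:
After step 0 (start): Victor
After step 1: Eve
After step 2: Laura

At step 2, the holder is Laura.

Answer: Laura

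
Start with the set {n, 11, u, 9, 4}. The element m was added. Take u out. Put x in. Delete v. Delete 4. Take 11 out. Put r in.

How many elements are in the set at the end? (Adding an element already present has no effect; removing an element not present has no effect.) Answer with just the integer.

Answer: 5

Derivation:
Tracking the set through each operation:
Start: {11, 4, 9, n, u}
Event 1 (add m): added. Set: {11, 4, 9, m, n, u}
Event 2 (remove u): removed. Set: {11, 4, 9, m, n}
Event 3 (add x): added. Set: {11, 4, 9, m, n, x}
Event 4 (remove v): not present, no change. Set: {11, 4, 9, m, n, x}
Event 5 (remove 4): removed. Set: {11, 9, m, n, x}
Event 6 (remove 11): removed. Set: {9, m, n, x}
Event 7 (add r): added. Set: {9, m, n, r, x}

Final set: {9, m, n, r, x} (size 5)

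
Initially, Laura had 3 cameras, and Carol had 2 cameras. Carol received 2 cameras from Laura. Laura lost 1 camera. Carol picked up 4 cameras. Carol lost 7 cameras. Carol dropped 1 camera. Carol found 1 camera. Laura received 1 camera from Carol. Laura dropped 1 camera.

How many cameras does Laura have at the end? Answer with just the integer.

Tracking counts step by step:
Start: Laura=3, Carol=2
Event 1 (Laura -> Carol, 2): Laura: 3 -> 1, Carol: 2 -> 4. State: Laura=1, Carol=4
Event 2 (Laura -1): Laura: 1 -> 0. State: Laura=0, Carol=4
Event 3 (Carol +4): Carol: 4 -> 8. State: Laura=0, Carol=8
Event 4 (Carol -7): Carol: 8 -> 1. State: Laura=0, Carol=1
Event 5 (Carol -1): Carol: 1 -> 0. State: Laura=0, Carol=0
Event 6 (Carol +1): Carol: 0 -> 1. State: Laura=0, Carol=1
Event 7 (Carol -> Laura, 1): Carol: 1 -> 0, Laura: 0 -> 1. State: Laura=1, Carol=0
Event 8 (Laura -1): Laura: 1 -> 0. State: Laura=0, Carol=0

Laura's final count: 0

Answer: 0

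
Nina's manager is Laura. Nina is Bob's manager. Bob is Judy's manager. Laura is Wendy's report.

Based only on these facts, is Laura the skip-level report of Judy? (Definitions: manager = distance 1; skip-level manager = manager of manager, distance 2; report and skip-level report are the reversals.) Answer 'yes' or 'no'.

Reconstructing the manager chain from the given facts:
  Wendy -> Laura -> Nina -> Bob -> Judy
(each arrow means 'manager of the next')
Positions in the chain (0 = top):
  position of Wendy: 0
  position of Laura: 1
  position of Nina: 2
  position of Bob: 3
  position of Judy: 4

Laura is at position 1, Judy is at position 4; signed distance (j - i) = 3.
'skip-level report' requires j - i = -2. Actual distance is 3, so the relation does NOT hold.

Answer: no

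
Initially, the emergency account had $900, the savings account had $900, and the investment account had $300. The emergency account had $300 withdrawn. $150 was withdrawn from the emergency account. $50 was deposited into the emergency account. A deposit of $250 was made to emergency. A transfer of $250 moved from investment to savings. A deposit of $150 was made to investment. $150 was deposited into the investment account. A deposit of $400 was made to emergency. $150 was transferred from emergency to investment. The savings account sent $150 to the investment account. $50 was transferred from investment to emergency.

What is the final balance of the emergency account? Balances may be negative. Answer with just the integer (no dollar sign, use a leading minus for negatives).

Tracking account balances step by step:
Start: emergency=900, savings=900, investment=300
Event 1 (withdraw 300 from emergency): emergency: 900 - 300 = 600. Balances: emergency=600, savings=900, investment=300
Event 2 (withdraw 150 from emergency): emergency: 600 - 150 = 450. Balances: emergency=450, savings=900, investment=300
Event 3 (deposit 50 to emergency): emergency: 450 + 50 = 500. Balances: emergency=500, savings=900, investment=300
Event 4 (deposit 250 to emergency): emergency: 500 + 250 = 750. Balances: emergency=750, savings=900, investment=300
Event 5 (transfer 250 investment -> savings): investment: 300 - 250 = 50, savings: 900 + 250 = 1150. Balances: emergency=750, savings=1150, investment=50
Event 6 (deposit 150 to investment): investment: 50 + 150 = 200. Balances: emergency=750, savings=1150, investment=200
Event 7 (deposit 150 to investment): investment: 200 + 150 = 350. Balances: emergency=750, savings=1150, investment=350
Event 8 (deposit 400 to emergency): emergency: 750 + 400 = 1150. Balances: emergency=1150, savings=1150, investment=350
Event 9 (transfer 150 emergency -> investment): emergency: 1150 - 150 = 1000, investment: 350 + 150 = 500. Balances: emergency=1000, savings=1150, investment=500
Event 10 (transfer 150 savings -> investment): savings: 1150 - 150 = 1000, investment: 500 + 150 = 650. Balances: emergency=1000, savings=1000, investment=650
Event 11 (transfer 50 investment -> emergency): investment: 650 - 50 = 600, emergency: 1000 + 50 = 1050. Balances: emergency=1050, savings=1000, investment=600

Final balance of emergency: 1050

Answer: 1050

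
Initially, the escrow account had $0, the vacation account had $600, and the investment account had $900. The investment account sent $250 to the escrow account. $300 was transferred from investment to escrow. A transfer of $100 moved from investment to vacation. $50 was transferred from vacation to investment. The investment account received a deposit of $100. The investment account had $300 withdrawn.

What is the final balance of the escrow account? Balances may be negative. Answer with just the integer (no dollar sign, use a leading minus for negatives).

Answer: 550

Derivation:
Tracking account balances step by step:
Start: escrow=0, vacation=600, investment=900
Event 1 (transfer 250 investment -> escrow): investment: 900 - 250 = 650, escrow: 0 + 250 = 250. Balances: escrow=250, vacation=600, investment=650
Event 2 (transfer 300 investment -> escrow): investment: 650 - 300 = 350, escrow: 250 + 300 = 550. Balances: escrow=550, vacation=600, investment=350
Event 3 (transfer 100 investment -> vacation): investment: 350 - 100 = 250, vacation: 600 + 100 = 700. Balances: escrow=550, vacation=700, investment=250
Event 4 (transfer 50 vacation -> investment): vacation: 700 - 50 = 650, investment: 250 + 50 = 300. Balances: escrow=550, vacation=650, investment=300
Event 5 (deposit 100 to investment): investment: 300 + 100 = 400. Balances: escrow=550, vacation=650, investment=400
Event 6 (withdraw 300 from investment): investment: 400 - 300 = 100. Balances: escrow=550, vacation=650, investment=100

Final balance of escrow: 550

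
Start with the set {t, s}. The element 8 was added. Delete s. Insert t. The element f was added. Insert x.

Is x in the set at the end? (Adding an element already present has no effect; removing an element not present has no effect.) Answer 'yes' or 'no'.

Answer: yes

Derivation:
Tracking the set through each operation:
Start: {s, t}
Event 1 (add 8): added. Set: {8, s, t}
Event 2 (remove s): removed. Set: {8, t}
Event 3 (add t): already present, no change. Set: {8, t}
Event 4 (add f): added. Set: {8, f, t}
Event 5 (add x): added. Set: {8, f, t, x}

Final set: {8, f, t, x} (size 4)
x is in the final set.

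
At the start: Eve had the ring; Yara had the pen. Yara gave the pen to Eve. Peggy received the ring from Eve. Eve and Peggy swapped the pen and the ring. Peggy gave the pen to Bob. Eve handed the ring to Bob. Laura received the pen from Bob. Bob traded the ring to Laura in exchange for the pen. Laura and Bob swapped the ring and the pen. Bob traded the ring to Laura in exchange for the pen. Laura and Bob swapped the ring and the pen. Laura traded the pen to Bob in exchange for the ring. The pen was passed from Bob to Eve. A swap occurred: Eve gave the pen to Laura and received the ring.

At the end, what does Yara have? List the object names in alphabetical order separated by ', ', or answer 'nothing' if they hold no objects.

Tracking all object holders:
Start: ring:Eve, pen:Yara
Event 1 (give pen: Yara -> Eve). State: ring:Eve, pen:Eve
Event 2 (give ring: Eve -> Peggy). State: ring:Peggy, pen:Eve
Event 3 (swap pen<->ring: now pen:Peggy, ring:Eve). State: ring:Eve, pen:Peggy
Event 4 (give pen: Peggy -> Bob). State: ring:Eve, pen:Bob
Event 5 (give ring: Eve -> Bob). State: ring:Bob, pen:Bob
Event 6 (give pen: Bob -> Laura). State: ring:Bob, pen:Laura
Event 7 (swap ring<->pen: now ring:Laura, pen:Bob). State: ring:Laura, pen:Bob
Event 8 (swap ring<->pen: now ring:Bob, pen:Laura). State: ring:Bob, pen:Laura
Event 9 (swap ring<->pen: now ring:Laura, pen:Bob). State: ring:Laura, pen:Bob
Event 10 (swap ring<->pen: now ring:Bob, pen:Laura). State: ring:Bob, pen:Laura
Event 11 (swap pen<->ring: now pen:Bob, ring:Laura). State: ring:Laura, pen:Bob
Event 12 (give pen: Bob -> Eve). State: ring:Laura, pen:Eve
Event 13 (swap pen<->ring: now pen:Laura, ring:Eve). State: ring:Eve, pen:Laura

Final state: ring:Eve, pen:Laura
Yara holds: (nothing).

Answer: nothing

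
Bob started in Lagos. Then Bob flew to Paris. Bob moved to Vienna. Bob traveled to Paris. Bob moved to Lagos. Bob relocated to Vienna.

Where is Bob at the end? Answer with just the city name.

Tracking Bob's location:
Start: Bob is in Lagos.
After move 1: Lagos -> Paris. Bob is in Paris.
After move 2: Paris -> Vienna. Bob is in Vienna.
After move 3: Vienna -> Paris. Bob is in Paris.
After move 4: Paris -> Lagos. Bob is in Lagos.
After move 5: Lagos -> Vienna. Bob is in Vienna.

Answer: Vienna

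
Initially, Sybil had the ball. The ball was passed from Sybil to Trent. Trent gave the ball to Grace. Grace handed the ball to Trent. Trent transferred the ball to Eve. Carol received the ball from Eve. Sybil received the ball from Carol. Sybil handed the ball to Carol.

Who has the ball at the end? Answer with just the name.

Tracking the ball through each event:
Start: Sybil has the ball.
After event 1: Trent has the ball.
After event 2: Grace has the ball.
After event 3: Trent has the ball.
After event 4: Eve has the ball.
After event 5: Carol has the ball.
After event 6: Sybil has the ball.
After event 7: Carol has the ball.

Answer: Carol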